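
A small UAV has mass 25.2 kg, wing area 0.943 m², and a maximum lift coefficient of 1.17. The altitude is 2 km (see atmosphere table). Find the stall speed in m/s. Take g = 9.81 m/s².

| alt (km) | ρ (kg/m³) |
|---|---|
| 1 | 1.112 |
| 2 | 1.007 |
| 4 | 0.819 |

At 2 km, from the table: ρ = 1.007 kg/m³.
At stall, lift equals weight: L = W = m·g = 25.2 × 9.81 = 247.2 N.
From L = ½ρV²S·CL,max = W: V_stall = √(2W/(ρSCL,max)) = √(2·247.2/(1.007·0.943·1.17))
V_stall = √445 = 21.1 m/s

V_stall = 21.1 m/s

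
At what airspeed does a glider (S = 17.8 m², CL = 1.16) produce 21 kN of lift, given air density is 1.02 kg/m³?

L = ½ρv²S·CL ⇒ v = √(2L/(ρ·S·CL))
v = √(2 × 21000 / (1.02 × 17.8 × 1.16)) = √1994 = 44.7 m/s

v = 44.7 m/s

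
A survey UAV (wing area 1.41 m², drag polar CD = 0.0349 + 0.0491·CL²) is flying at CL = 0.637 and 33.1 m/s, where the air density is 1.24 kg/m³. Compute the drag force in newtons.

D = 52.5 N

CD = 0.0349 + 0.0491 × 0.637² = 0.05482
D = ½ρv²S·CD = ½ × 1.24 × 33.1² × 1.41 × 0.05482 = 52.5 N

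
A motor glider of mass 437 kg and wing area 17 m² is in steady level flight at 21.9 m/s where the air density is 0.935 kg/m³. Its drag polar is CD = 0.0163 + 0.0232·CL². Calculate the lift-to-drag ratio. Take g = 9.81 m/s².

Weight W = mg = 437 × 9.81 = 4287 N; in level flight L = W.
Dynamic pressure q = 0.5 × 0.935 × 21.9² = 224.2 Pa.
Required CL = L/(qS) = 4287/(224.2·17) = 1.125.
CD = 0.0163 + 0.0232 × 1.125² = 0.04565.
L/D = CL/CD = 1.125 / 0.04565 = 24.6

L/D = 24.6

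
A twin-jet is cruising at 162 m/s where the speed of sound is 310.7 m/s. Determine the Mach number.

M = v/a = 162 / 310.7 = 0.521

M = 0.521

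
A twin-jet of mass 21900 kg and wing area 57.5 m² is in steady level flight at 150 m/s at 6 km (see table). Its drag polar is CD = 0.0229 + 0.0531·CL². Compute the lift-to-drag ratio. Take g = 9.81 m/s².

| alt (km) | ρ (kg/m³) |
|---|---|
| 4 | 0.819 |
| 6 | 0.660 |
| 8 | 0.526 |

At 6 km, from the table: ρ = 0.660 kg/m³.
In steady level flight, lift balances weight: W = mg = 21900 × 9.81 = 2.1484×10^5 N.
Dynamic pressure q = 0.5 × 0.66 × 150² = 7425 Pa.
CL = W/(q·S) = 2.1484×10^5 / (7425 × 57.5) = 0.5032.
CD = 0.0229 + 0.0531 × 0.5032² = 0.03635.
L/D = CL/CD = 0.5032 / 0.03635 = 13.8

L/D = 13.8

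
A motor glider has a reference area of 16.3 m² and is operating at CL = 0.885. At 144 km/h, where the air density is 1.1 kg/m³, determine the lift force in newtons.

Convert speed: v = 144 km/h ÷ 3.6 = 40 m/s.
L = ½ρv²S·CL = ½ × 1.1 × 40² × 16.3 × 0.885 = 12700 N ≈ 12.7 kN

L = 12700 N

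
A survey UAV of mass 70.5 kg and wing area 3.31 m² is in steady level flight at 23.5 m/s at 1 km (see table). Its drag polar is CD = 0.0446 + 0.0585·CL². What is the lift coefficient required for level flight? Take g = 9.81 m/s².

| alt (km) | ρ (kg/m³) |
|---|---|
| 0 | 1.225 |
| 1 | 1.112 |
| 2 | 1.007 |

CL = 0.68

At 1 km, from the table: ρ = 1.112 kg/m³.
Level flight ⇒ L = W = m·g = 70.5 × 9.81 = 691.61 N.
q = ½ρv² = ½ × 1.112 × 23.5² = 307.1 Pa.
Required CL = L/(qS) = 691.61/(307.1·3.31) = 0.6805.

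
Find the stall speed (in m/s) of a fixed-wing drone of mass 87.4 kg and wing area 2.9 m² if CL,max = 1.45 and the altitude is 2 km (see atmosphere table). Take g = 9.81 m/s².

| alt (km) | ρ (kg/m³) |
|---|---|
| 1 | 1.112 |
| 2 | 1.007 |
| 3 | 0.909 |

At 2 km, from the table: ρ = 1.007 kg/m³.
Stall occurs when L = W at CL,max. W = mg = 87.4 × 9.81 = 857.4 N.
From L = ½ρV²S·CL,max = W: V_stall = √(2W/(ρSCL,max)) = √(2·857.4/(1.007·2.9·1.45))
V_stall = √405 = 20.1 m/s

V_stall = 20.1 m/s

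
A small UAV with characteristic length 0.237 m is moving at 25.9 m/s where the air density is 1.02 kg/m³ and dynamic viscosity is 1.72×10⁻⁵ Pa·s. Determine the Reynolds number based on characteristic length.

Re = 3.64×10^5

Re = ρ·v·c/μ = 1.02 × 25.9 × 0.237 / (1.72×10⁻⁵) = 3.64×10^5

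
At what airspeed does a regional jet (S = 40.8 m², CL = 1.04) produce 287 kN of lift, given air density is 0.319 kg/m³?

L = ½ρv²S·CL ⇒ v = √(2L/(ρ·S·CL))
v = √(2 × 2.87×10^5 / (0.319 × 40.8 × 1.04)) = √42410 = 206 m/s

v = 206 m/s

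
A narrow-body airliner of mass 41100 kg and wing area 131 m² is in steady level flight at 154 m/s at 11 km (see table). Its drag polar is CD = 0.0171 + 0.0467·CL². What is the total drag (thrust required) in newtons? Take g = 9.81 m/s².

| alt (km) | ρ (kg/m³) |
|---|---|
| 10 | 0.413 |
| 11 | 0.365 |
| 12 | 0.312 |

D = 23100 N

At 11 km, from the table: ρ = 0.365 kg/m³.
Level flight ⇒ L = W = m·g = 41100 × 9.81 = 4.0319×10^5 N.
Dynamic pressure q = 0.5 × 0.365 × 154² = 4328 Pa.
Required CL = L/(qS) = 4.0319×10^5/(4328·131) = 0.7111.
CD = 0.0171 + 0.0467 × 0.7111² = 0.04071.
D = q·S·CD = 4328 × 131 × 0.04071 = 23080 N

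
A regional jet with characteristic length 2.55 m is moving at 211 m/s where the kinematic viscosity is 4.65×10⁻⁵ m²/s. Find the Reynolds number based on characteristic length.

Re = v·c/ν = 211 × 2.55 / (4.65×10⁻⁵) = 1.16×10^7

Re = 1.16×10^7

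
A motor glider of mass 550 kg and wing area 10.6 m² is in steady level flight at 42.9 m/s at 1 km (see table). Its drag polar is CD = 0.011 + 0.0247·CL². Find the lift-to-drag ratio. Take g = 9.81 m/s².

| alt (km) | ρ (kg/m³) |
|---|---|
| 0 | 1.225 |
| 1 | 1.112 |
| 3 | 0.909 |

L/D = 29.1

At 1 km, from the table: ρ = 1.112 kg/m³.
Level flight ⇒ L = W = m·g = 550 × 9.81 = 5395.5 N.
q = ½ρv² = ½ × 1.112 × 42.9² = 1023 Pa.
CL = W/(q·S) = 5395.5 / (1023 × 10.6) = 0.4974.
CD = 0.011 + 0.0247 × 0.4974² = 0.01711.
L/D = CL/CD = 0.4974 / 0.01711 = 29.1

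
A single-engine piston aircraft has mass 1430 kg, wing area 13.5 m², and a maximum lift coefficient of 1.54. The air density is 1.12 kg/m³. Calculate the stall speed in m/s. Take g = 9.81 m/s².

Stall occurs when L = W at CL,max. W = mg = 1430 × 9.81 = 14030 N.
From L = ½ρV²S·CL,max = W: V_stall = √(2W/(ρSCL,max)) = √(2·14030/(1.12·13.5·1.54))
V_stall = √1205 = 34.7 m/s

V_stall = 34.7 m/s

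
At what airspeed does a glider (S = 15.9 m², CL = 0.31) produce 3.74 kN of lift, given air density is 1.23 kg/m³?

v = 35.1 m/s

L = ½ρv²S·CL ⇒ v = √(2L/(ρ·S·CL))
v = √(2 × 3740 / (1.23 × 15.9 × 0.31)) = √1234 = 35.1 m/s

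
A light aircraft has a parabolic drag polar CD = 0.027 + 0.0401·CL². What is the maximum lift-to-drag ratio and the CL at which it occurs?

(L/D)max = 15.2, at CL = 0.821

For CD = CD0 + K·CL², (L/D)max occurs at CL* = √(CD0/K) and equals 1/(2√(K·CD0)).
(L/D)max = 1/(2√(0.0401 × 0.027)) = 1/(2 × 0.0329) = 15.2
CL* = √(0.027/0.0401) = 0.821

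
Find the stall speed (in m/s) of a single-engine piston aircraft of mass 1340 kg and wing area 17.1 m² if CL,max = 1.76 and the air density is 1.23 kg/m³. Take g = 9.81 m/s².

Stall occurs when L = W at CL,max. W = mg = 1340 × 9.81 = 13150 N.
From L = ½ρV²S·CL,max = W: V_stall = √(2W/(ρSCL,max)) = √(2·13150/(1.23·17.1·1.76))
V_stall = √710.2 = 26.6 m/s

V_stall = 26.6 m/s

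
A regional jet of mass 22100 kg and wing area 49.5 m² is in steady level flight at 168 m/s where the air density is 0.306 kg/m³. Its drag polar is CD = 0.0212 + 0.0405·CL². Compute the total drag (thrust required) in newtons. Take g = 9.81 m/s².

D = 13400 N

Level flight ⇒ L = W = m·g = 22100 × 9.81 = 2.168×10^5 N.
q = ½ρv² = ½ × 0.306 × 168² = 4318 Pa.
CL = 2W/(ρv²S) = 2×2.168×10^5/(0.306×168²×49.5) = 1.014.
CD = 0.0212 + 0.0405 × 1.014² = 0.06286.
D = q·S·CD = 4318 × 49.5 × 0.06286 = 13440 N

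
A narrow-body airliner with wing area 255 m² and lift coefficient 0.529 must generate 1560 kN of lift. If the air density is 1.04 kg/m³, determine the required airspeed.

L = ½ρv²S·CL ⇒ v = √(2L/(ρ·S·CL))
v = √(2 × 1.56×10^6 / (1.04 × 255 × 0.529)) = √22240 = 149 m/s

v = 149 m/s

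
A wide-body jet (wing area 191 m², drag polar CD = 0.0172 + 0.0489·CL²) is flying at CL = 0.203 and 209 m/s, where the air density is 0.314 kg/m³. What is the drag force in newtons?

D = 25200 N

CD = 0.0172 + 0.0489 × 0.203² = 0.01922
D = ½ρv²S·CD = ½ × 0.314 × 209² × 191 × 0.01922 = 25200 N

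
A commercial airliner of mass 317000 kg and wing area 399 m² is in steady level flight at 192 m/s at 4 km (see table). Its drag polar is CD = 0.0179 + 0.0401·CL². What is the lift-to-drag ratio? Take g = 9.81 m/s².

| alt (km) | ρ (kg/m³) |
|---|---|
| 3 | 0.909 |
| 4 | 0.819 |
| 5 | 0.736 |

L/D = 18.1

At 4 km, from the table: ρ = 0.819 kg/m³.
Level flight ⇒ L = W = m·g = 317000 × 9.81 = 3.1098×10^6 N.
q = ½ρv² = ½ × 0.819 × 192² = 15100 Pa.
Required CL = L/(qS) = 3.1098×10^6/(15100·399) = 0.5163.
CD = 0.0179 + 0.0401 × 0.5163² = 0.02859.
L/D = CL/CD = 0.5163 / 0.02859 = 18.1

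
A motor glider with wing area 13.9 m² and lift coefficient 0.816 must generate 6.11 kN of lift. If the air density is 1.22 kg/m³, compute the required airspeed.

v = 29.7 m/s

L = ½ρv²S·CL ⇒ v = √(2L/(ρ·S·CL))
v = √(2 × 6110 / (1.22 × 13.9 × 0.816)) = √883.1 = 29.7 m/s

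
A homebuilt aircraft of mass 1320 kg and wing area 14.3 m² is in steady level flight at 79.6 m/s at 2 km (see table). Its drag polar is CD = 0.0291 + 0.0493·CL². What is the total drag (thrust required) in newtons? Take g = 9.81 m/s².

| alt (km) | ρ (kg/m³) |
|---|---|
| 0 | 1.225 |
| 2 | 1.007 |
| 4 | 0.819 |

D = 1510 N

At 2 km, from the table: ρ = 1.007 kg/m³.
Level flight ⇒ L = W = m·g = 1320 × 9.81 = 12949 N.
q = ½ρv² = ½ × 1.007 × 79.6² = 3190 Pa.
CL = 2W/(ρv²S) = 2×12949/(1.007×79.6²×14.3) = 0.2838.
CD = 0.0291 + 0.0493 × 0.2838² = 0.03307.
D = q·S·CD = 3190 × 14.3 × 0.03307 = 1509 N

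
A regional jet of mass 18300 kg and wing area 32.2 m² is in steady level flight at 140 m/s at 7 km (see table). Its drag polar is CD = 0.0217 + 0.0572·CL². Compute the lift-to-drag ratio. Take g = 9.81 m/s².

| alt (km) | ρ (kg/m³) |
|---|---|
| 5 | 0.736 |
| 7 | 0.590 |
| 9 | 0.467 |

L/D = 12.9

At 7 km, from the table: ρ = 0.590 kg/m³.
In steady level flight, lift balances weight: W = mg = 18300 × 9.81 = 1.7952×10^5 N.
Dynamic pressure q = 0.5 × 0.59 × 140² = 5782 Pa.
Required CL = L/(qS) = 1.7952×10^5/(5782·32.2) = 0.9642.
CD = 0.0217 + 0.0572 × 0.9642² = 0.07488.
L/D = CL/CD = 0.9642 / 0.07488 = 12.9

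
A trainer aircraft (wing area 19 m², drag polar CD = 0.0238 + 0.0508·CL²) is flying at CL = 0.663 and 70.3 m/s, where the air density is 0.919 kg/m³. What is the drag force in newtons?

CD = 0.0238 + 0.0508 × 0.663² = 0.04613
D = ½ρv²S·CD = ½ × 0.919 × 70.3² × 19 × 0.04613 = 1990 N

D = 1990 N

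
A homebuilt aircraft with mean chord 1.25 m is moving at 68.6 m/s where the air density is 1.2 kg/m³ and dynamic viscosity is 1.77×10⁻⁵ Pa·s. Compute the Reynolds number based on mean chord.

Re = 5.81×10^6

Re = ρ·v·c/μ = 1.2 × 68.6 × 1.25 / (1.77×10⁻⁵) = 5.81×10^6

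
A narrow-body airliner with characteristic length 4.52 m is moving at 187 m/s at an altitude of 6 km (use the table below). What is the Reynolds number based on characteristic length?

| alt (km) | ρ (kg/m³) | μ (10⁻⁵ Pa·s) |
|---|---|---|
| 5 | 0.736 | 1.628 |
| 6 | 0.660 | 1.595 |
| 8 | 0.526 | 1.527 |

Re = 3.5×10^7

At 6 km, from the table: ρ = 0.660 kg/m³, μ = 1.595×10⁻⁵ Pa·s.
Re = ρ·v·c/μ = 0.66 × 187 × 4.52 / (1.595×10⁻⁵) = 3.5×10^7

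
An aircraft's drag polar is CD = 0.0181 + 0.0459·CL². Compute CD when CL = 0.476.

CD = 0.0181 + 0.0459 × 0.476² = 0.0181 + 0.0104 = 0.0285

CD = 0.0285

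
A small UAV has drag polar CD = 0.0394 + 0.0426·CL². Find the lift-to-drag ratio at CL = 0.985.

CD = 0.0394 + 0.0426 × 0.985² = 0.08073
L/D = CL/CD = 0.985 / 0.08073 = 12.2

L/D = 12.2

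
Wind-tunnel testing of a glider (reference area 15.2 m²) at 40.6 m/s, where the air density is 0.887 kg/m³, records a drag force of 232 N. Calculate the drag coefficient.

From D = ½ρv²S·CD, rearranging gives CD = 2D/(ρv²S).
CD = 2 × 232 / (0.887 × 40.6² × 15.2) = 0.0209

CD = 0.0209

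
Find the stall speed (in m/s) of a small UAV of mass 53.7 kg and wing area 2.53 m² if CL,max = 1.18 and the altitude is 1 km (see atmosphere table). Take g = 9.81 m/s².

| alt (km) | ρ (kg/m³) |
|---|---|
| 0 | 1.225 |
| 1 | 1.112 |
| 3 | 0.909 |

At 1 km, from the table: ρ = 1.112 kg/m³.
Stall occurs when L = W at CL,max. W = mg = 53.7 × 9.81 = 526.8 N.
From L = ½ρV²S·CL,max = W: V_stall = √(2W/(ρSCL,max)) = √(2·526.8/(1.112·2.53·1.18))
V_stall = √317.4 = 17.8 m/s

V_stall = 17.8 m/s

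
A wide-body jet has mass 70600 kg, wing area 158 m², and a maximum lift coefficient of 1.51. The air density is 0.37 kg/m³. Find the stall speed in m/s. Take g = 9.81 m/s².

V_stall = 125 m/s

At stall, lift equals weight: L = W = m·g = 70600 × 9.81 = 6.926×10^5 N.
From L = ½ρV²S·CL,max = W: V_stall = √(2W/(ρSCL,max)) = √(2·6.926×10^5/(0.37·158·1.51))
V_stall = √15690 = 125 m/s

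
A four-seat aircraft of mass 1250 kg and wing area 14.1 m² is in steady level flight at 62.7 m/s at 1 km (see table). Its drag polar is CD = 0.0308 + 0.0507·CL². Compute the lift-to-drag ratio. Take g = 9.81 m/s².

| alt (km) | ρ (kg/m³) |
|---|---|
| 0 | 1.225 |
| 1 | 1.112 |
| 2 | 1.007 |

At 1 km, from the table: ρ = 1.112 kg/m³.
In steady level flight, lift balances weight: W = mg = 1250 × 9.81 = 12262 N.
q = ½ρv² = ½ × 1.112 × 62.7² = 2186 Pa.
CL = 2W/(ρv²S) = 2×12262/(1.112×62.7²×14.1) = 0.3979.
CD = 0.0308 + 0.0507 × 0.3979² = 0.03883.
L/D = CL/CD = 0.3979 / 0.03883 = 10.2

L/D = 10.2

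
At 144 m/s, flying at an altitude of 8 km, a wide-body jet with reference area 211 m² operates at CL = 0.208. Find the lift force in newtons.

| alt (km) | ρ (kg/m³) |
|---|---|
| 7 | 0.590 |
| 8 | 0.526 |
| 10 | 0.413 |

At 8 km, from the table: ρ = 0.526 kg/m³.
Dynamic pressure q = ½ρv² = ½ × 0.526 × 144² = 5454 Pa.
L = q·S·CL = 5454 × 211 × 0.208 = 2.39×10^5 N ≈ 239 kN

L = 2.39×10^5 N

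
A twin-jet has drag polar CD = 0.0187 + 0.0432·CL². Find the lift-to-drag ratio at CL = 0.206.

L/D = 10

CD = 0.0187 + 0.0432 × 0.206² = 0.02053
L/D = CL/CD = 0.206 / 0.02053 = 10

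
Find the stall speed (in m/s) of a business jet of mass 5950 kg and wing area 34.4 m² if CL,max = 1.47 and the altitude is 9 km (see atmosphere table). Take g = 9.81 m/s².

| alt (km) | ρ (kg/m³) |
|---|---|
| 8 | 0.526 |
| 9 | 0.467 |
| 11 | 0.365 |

At 9 km, from the table: ρ = 0.467 kg/m³.
Weight W = mg = 5950 × 9.81 = 58370 N.
V_stall = √(2W/(ρ·S·CL,max)) = √(2 × 58370 / (0.467 × 34.4 × 1.47))
V_stall = √4943 = 70.3 m/s

V_stall = 70.3 m/s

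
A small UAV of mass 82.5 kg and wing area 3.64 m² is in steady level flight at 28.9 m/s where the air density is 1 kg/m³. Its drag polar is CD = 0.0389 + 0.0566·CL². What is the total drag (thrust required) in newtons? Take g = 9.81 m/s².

In steady level flight, lift balances weight: W = mg = 82.5 × 9.81 = 809.33 N.
Dynamic pressure q = 0.5 × 1 × 28.9² = 417.6 Pa.
CL = W/(q·S) = 809.33 / (417.6 × 3.64) = 0.5324.
CD = 0.0389 + 0.0566 × 0.5324² = 0.05494.
D = q·S·CD = 417.6 × 3.64 × 0.05494 = 83.52 N

D = 83.5 N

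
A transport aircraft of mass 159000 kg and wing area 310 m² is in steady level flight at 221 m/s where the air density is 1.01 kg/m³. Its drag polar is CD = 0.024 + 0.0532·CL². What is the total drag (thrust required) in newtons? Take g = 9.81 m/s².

D = 2×10^5 N

Level flight ⇒ L = W = m·g = 159000 × 9.81 = 1.5598×10^6 N.
Dynamic pressure q = 0.5 × 1.01 × 221² = 24660 Pa.
CL = 2W/(ρv²S) = 2×1.5598×10^6/(1.01×221²×310) = 0.204.
CD = 0.024 + 0.0532 × 0.204² = 0.02621.
D = q·S·CD = 24660 × 310 × 0.02621 = 2.004×10^5 N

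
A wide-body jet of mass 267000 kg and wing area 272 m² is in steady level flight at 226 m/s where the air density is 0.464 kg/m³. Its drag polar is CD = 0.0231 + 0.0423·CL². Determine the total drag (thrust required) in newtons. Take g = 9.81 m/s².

Level flight ⇒ L = W = m·g = 267000 × 9.81 = 2.6193×10^6 N.
Dynamic pressure q = 0.5 × 0.464 × 226² = 11850 Pa.
CL = W/(q·S) = 2.6193×10^6 / (11850 × 272) = 0.8127.
CD = 0.0231 + 0.0423 × 0.8127² = 0.05104.
D = q·S·CD = 11850 × 272 × 0.05104 = 1.645×10^5 N

D = 1.64×10^5 N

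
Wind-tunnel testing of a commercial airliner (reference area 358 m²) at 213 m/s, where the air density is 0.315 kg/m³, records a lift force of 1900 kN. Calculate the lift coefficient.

CL = 0.743

From L = ½ρv²S·CL, rearranging gives CL = 2L/(ρv²S).
CL = 2 × 1.9×10^6 / (0.315 × 213² × 358) = 0.743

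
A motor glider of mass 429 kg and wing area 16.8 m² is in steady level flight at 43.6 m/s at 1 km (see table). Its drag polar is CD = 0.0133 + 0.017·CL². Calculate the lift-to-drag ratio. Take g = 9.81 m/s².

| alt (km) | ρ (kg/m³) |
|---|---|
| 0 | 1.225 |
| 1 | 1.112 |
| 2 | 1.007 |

L/D = 16.6

At 1 km, from the table: ρ = 1.112 kg/m³.
In steady level flight, lift balances weight: W = mg = 429 × 9.81 = 4208.5 N.
q = ½ρv² = ½ × 1.112 × 43.6² = 1057 Pa.
Required CL = L/(qS) = 4208.5/(1057·16.8) = 0.237.
CD = 0.0133 + 0.017 × 0.237² = 0.01425.
L/D = CL/CD = 0.237 / 0.01425 = 16.6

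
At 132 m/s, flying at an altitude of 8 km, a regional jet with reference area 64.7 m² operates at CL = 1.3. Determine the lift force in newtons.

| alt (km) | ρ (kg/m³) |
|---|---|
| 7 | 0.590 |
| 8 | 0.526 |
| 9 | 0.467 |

At 8 km, from the table: ρ = 0.526 kg/m³.
Dynamic pressure q = ½ρv² = ½ × 0.526 × 132² = 4583 Pa.
L = q·S·CL = 4583 × 64.7 × 1.3 = 3.85×10^5 N ≈ 385 kN

L = 3.85×10^5 N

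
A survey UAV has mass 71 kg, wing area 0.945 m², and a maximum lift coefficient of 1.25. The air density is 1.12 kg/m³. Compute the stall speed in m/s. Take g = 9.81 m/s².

V_stall = 32.4 m/s

Stall occurs when L = W at CL,max. W = mg = 71 × 9.81 = 696.5 N.
V_stall = √(2W/(ρ·S·CL,max)) = √(2 × 696.5 / (1.12 × 0.945 × 1.25))
V_stall = √1053 = 32.4 m/s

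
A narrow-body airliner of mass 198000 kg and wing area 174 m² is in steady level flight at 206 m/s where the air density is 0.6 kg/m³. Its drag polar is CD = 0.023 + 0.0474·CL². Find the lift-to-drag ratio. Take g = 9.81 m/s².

L/D = 14.8

Weight W = mg = 198000 × 9.81 = 1.9424×10^6 N; in level flight L = W.
Dynamic pressure q = 0.5 × 0.6 × 206² = 12730 Pa.
CL = W/(q·S) = 1.9424×10^6 / (12730 × 174) = 0.8769.
CD = 0.023 + 0.0474 × 0.8769² = 0.05944.
L/D = CL/CD = 0.8769 / 0.05944 = 14.8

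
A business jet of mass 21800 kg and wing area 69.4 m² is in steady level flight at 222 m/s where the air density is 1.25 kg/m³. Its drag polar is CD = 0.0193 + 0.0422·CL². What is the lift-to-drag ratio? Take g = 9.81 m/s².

Weight W = mg = 21800 × 9.81 = 2.1386×10^5 N; in level flight L = W.
Dynamic pressure q = 0.5 × 1.25 × 222² = 30800 Pa.
Required CL = L/(qS) = 2.1386×10^5/(30800·69.4) = 0.1.
CD = 0.0193 + 0.0422 × 0.1² = 0.01972.
L/D = CL/CD = 0.1 / 0.01972 = 5.07

L/D = 5.07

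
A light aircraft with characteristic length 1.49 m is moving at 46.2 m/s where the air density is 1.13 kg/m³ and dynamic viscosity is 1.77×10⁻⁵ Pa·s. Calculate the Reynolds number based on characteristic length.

Re = ρ·v·c/μ = 1.13 × 46.2 × 1.49 / (1.77×10⁻⁵) = 4.39×10^6

Re = 4.39×10^6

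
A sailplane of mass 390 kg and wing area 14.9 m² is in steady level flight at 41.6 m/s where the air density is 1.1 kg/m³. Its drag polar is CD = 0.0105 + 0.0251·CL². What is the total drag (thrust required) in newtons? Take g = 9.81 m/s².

Level flight ⇒ L = W = m·g = 390 × 9.81 = 3825.9 N.
Dynamic pressure q = 0.5 × 1.1 × 41.6² = 951.8 Pa.
CL = W/(q·S) = 3825.9 / (951.8 × 14.9) = 0.2698.
CD = 0.0105 + 0.0251 × 0.2698² = 0.01233.
D = q·S·CD = 951.8 × 14.9 × 0.01233 = 174.8 N

D = 175 N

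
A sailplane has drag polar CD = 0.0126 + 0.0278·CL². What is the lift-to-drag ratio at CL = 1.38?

L/D = 21.1

CD = 0.0126 + 0.0278 × 1.38² = 0.06554
L/D = CL/CD = 1.38 / 0.06554 = 21.1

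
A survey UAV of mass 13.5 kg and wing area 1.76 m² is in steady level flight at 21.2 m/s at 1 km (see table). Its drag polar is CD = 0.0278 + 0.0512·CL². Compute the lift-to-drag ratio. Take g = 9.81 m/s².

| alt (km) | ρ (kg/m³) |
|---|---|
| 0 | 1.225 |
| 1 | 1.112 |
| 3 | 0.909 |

At 1 km, from the table: ρ = 1.112 kg/m³.
In steady level flight, lift balances weight: W = mg = 13.5 × 9.81 = 132.44 N.
q = ½ρv² = ½ × 1.112 × 21.2² = 249.9 Pa.
Required CL = L/(qS) = 132.44/(249.9·1.76) = 0.3011.
CD = 0.0278 + 0.0512 × 0.3011² = 0.03244.
L/D = CL/CD = 0.3011 / 0.03244 = 9.28

L/D = 9.28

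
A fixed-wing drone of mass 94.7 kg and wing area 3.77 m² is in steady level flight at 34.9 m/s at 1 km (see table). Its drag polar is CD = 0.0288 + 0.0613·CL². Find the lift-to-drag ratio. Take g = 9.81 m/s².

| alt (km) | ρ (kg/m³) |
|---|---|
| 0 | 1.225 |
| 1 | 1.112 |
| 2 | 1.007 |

L/D = 9.86

At 1 km, from the table: ρ = 1.112 kg/m³.
Weight W = mg = 94.7 × 9.81 = 929.01 N; in level flight L = W.
Dynamic pressure q = 0.5 × 1.112 × 34.9² = 677.2 Pa.
CL = 2W/(ρv²S) = 2×929.01/(1.112×34.9²×3.77) = 0.3639.
CD = 0.0288 + 0.0613 × 0.3639² = 0.03692.
L/D = CL/CD = 0.3639 / 0.03692 = 9.86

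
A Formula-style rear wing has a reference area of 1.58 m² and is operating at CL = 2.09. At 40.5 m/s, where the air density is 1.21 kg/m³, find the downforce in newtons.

L = 3280 N

Dynamic pressure q = ½ρv² = ½ × 1.21 × 40.5² = 992.4 Pa.
L = q·S·CL = 992.4 × 1.58 × 2.09 = 3280 N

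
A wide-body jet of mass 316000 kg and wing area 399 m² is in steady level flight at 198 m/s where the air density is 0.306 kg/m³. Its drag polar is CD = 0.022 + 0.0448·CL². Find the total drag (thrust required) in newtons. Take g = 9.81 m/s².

D = 2.33×10^5 N

In steady level flight, lift balances weight: W = mg = 316000 × 9.81 = 3.1×10^6 N.
Dynamic pressure q = 0.5 × 0.306 × 198² = 5998 Pa.
Required CL = L/(qS) = 3.1×10^6/(5998·399) = 1.295.
CD = 0.022 + 0.0448 × 1.295² = 0.09716.
D = q·S·CD = 5998 × 399 × 0.09716 = 2.325×10^5 N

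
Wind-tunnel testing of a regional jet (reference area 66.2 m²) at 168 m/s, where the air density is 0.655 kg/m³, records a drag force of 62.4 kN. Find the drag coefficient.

From D = ½ρv²S·CD, rearranging gives CD = 2D/(ρv²S).
CD = 2 × 62400 / (0.655 × 168² × 66.2) = 0.102

CD = 0.102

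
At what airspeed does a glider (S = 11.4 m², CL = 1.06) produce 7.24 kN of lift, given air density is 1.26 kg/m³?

L = ½ρv²S·CL ⇒ v = √(2L/(ρ·S·CL))
v = √(2 × 7240 / (1.26 × 11.4 × 1.06)) = √951 = 30.8 m/s

v = 30.8 m/s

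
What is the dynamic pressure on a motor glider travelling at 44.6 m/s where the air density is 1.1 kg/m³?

q = 1090 Pa

q = ½ρv² = ½ × 1.1 × 44.6² = 1090 Pa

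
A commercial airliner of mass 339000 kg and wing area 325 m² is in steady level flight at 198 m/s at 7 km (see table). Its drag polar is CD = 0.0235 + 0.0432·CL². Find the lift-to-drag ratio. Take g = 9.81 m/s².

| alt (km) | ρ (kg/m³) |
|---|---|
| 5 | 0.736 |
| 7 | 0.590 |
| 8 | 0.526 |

L/D = 15.4

At 7 km, from the table: ρ = 0.590 kg/m³.
Weight W = mg = 339000 × 9.81 = 3.3256×10^6 N; in level flight L = W.
Dynamic pressure q = 0.5 × 0.59 × 198² = 11570 Pa.
CL = W/(q·S) = 3.3256×10^6 / (11570 × 325) = 0.8848.
CD = 0.0235 + 0.0432 × 0.8848² = 0.05732.
L/D = CL/CD = 0.8848 / 0.05732 = 15.4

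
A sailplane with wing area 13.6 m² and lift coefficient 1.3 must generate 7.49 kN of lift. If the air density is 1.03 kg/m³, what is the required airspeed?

L = ½ρv²S·CL ⇒ v = √(2L/(ρ·S·CL))
v = √(2 × 7490 / (1.03 × 13.6 × 1.3)) = √822.6 = 28.7 m/s

v = 28.7 m/s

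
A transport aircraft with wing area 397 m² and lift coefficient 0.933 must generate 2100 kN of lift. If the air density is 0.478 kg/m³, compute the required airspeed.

L = ½ρv²S·CL ⇒ v = √(2L/(ρ·S·CL))
v = √(2 × 2.1×10^6 / (0.478 × 397 × 0.933)) = √23720 = 154 m/s

v = 154 m/s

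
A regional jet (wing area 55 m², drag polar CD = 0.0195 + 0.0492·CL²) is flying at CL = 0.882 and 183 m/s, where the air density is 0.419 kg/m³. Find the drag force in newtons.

D = 22300 N

CD = 0.0195 + 0.0492 × 0.882² = 0.05777
D = ½ρv²S·CD = ½ × 0.419 × 183² × 55 × 0.05777 = 22300 N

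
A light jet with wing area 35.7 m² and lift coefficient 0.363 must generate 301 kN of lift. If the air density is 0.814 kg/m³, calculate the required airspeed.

L = ½ρv²S·CL ⇒ v = √(2L/(ρ·S·CL))
v = √(2 × 3.01×10^5 / (0.814 × 35.7 × 0.363)) = √57070 = 239 m/s

v = 239 m/s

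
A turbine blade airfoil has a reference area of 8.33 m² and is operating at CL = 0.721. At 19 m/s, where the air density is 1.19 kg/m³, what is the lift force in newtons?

L = ½ρv²S·CL = ½ × 1.19 × 19² × 8.33 × 0.721 = 1290 N

L = 1290 N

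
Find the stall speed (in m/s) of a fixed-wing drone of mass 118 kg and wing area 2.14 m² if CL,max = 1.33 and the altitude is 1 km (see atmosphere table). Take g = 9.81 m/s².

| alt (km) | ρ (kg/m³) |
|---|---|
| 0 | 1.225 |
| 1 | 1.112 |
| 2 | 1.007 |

At 1 km, from the table: ρ = 1.112 kg/m³.
Stall occurs when L = W at CL,max. W = mg = 118 × 9.81 = 1158 N.
From L = ½ρV²S·CL,max = W: V_stall = √(2W/(ρSCL,max)) = √(2·1158/(1.112·2.14·1.33))
V_stall = √731.5 = 27 m/s

V_stall = 27 m/s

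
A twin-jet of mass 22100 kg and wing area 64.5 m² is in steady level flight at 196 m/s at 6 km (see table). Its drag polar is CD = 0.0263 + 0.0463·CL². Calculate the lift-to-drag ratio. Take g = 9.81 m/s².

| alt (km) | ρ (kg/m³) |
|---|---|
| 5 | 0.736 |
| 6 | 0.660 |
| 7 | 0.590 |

At 6 km, from the table: ρ = 0.660 kg/m³.
Level flight ⇒ L = W = m·g = 22100 × 9.81 = 2.168×10^5 N.
Dynamic pressure q = 0.5 × 0.66 × 196² = 12680 Pa.
CL = W/(q·S) = 2.168×10^5 / (12680 × 64.5) = 0.2651.
CD = 0.0263 + 0.0463 × 0.2651² = 0.02955.
L/D = CL/CD = 0.2651 / 0.02955 = 8.97

L/D = 8.97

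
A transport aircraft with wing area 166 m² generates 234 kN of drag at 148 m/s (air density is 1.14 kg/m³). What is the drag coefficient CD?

From D = ½ρv²S·CD, rearranging gives CD = 2D/(ρv²S).
CD = 2 × 2.34×10^5 / (1.14 × 148² × 166) = 0.113

CD = 0.113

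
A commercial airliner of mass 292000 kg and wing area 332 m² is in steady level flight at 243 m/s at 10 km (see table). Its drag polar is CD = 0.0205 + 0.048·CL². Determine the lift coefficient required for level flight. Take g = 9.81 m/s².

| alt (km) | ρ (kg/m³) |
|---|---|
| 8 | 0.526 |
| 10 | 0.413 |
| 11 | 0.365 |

At 10 km, from the table: ρ = 0.413 kg/m³.
Weight W = mg = 292000 × 9.81 = 2.8645×10^6 N; in level flight L = W.
q = ½ρv² = ½ × 0.413 × 243² = 12190 Pa.
CL = 2W/(ρv²S) = 2×2.8645×10^6/(0.413×243²×332) = 0.7076.

CL = 0.708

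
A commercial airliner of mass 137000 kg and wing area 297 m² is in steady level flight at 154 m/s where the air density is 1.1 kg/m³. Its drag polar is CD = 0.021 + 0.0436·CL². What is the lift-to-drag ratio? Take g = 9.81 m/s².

L/D = 13.2

Weight W = mg = 137000 × 9.81 = 1.344×10^6 N; in level flight L = W.
Dynamic pressure q = 0.5 × 1.1 × 154² = 13040 Pa.
CL = W/(q·S) = 1.344×10^6 / (13040 × 297) = 0.3469.
CD = 0.021 + 0.0436 × 0.3469² = 0.02625.
L/D = CL/CD = 0.3469 / 0.02625 = 13.2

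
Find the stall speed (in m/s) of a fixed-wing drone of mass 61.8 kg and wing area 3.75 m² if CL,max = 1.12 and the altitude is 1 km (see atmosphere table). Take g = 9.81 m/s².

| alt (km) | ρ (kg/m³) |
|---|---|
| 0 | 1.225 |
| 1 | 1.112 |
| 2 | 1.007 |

At 1 km, from the table: ρ = 1.112 kg/m³.
Weight W = mg = 61.8 × 9.81 = 606.3 N.
From L = ½ρV²S·CL,max = W: V_stall = √(2W/(ρSCL,max)) = √(2·606.3/(1.112·3.75·1.12))
V_stall = √259.6 = 16.1 m/s

V_stall = 16.1 m/s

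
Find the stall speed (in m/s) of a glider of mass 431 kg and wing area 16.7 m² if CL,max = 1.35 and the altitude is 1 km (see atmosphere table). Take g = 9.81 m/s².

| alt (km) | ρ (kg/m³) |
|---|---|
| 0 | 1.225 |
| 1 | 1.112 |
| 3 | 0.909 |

At 1 km, from the table: ρ = 1.112 kg/m³.
At stall, lift equals weight: L = W = m·g = 431 × 9.81 = 4228 N.
From L = ½ρV²S·CL,max = W: V_stall = √(2W/(ρSCL,max)) = √(2·4228/(1.112·16.7·1.35))
V_stall = √337.3 = 18.4 m/s

V_stall = 18.4 m/s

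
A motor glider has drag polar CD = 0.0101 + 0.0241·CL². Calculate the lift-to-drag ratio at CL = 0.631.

CD = 0.0101 + 0.0241 × 0.631² = 0.0197
L/D = CL/CD = 0.631 / 0.0197 = 32

L/D = 32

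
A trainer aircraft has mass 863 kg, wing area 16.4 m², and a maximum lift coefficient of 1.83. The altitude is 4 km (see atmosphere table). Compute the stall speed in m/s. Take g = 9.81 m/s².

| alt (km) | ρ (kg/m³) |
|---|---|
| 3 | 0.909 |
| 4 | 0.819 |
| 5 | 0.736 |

V_stall = 26.2 m/s

At 4 km, from the table: ρ = 0.819 kg/m³.
Weight W = mg = 863 × 9.81 = 8466 N.
From L = ½ρV²S·CL,max = W: V_stall = √(2W/(ρSCL,max)) = √(2·8466/(0.819·16.4·1.83))
V_stall = √688.9 = 26.2 m/s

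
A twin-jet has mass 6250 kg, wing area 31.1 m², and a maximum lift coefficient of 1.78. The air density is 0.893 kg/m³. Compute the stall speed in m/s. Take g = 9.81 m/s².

Stall occurs when L = W at CL,max. W = mg = 6250 × 9.81 = 61310 N.
From L = ½ρV²S·CL,max = W: V_stall = √(2W/(ρSCL,max)) = √(2·61310/(0.893·31.1·1.78))
V_stall = √2481 = 49.8 m/s

V_stall = 49.8 m/s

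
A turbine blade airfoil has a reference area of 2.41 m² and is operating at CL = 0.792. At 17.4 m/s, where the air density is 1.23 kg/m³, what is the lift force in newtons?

Dynamic pressure q = ½ρv² = ½ × 1.23 × 17.4² = 186.2 Pa.
L = q·S·CL = 186.2 × 2.41 × 0.792 = 355 N

L = 355 N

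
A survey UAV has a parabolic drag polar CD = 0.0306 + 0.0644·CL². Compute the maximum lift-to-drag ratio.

(L/D)max = 11.3

For CD = CD0 + K·CL², (L/D)max occurs at CL* = √(CD0/K) and equals 1/(2√(K·CD0)).
(L/D)max = 1/(2√(0.0644 × 0.0306)) = 1/(2 × 0.04439) = 11.3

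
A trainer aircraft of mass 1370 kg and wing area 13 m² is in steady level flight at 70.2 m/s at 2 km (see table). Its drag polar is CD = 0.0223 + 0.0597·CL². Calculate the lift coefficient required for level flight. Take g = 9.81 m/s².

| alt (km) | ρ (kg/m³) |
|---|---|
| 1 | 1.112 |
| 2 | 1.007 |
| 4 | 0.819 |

At 2 km, from the table: ρ = 1.007 kg/m³.
In steady level flight, lift balances weight: W = mg = 1370 × 9.81 = 13440 N.
q = ½ρv² = ½ × 1.007 × 70.2² = 2481 Pa.
Required CL = L/(qS) = 13440/(2481·13) = 0.4167.

CL = 0.417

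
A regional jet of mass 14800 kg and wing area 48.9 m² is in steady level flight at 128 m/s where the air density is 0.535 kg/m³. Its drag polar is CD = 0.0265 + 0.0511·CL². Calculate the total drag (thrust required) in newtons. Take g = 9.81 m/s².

D = 10700 N

Weight W = mg = 14800 × 9.81 = 1.4519×10^5 N; in level flight L = W.
Dynamic pressure q = 0.5 × 0.535 × 128² = 4383 Pa.
CL = 2W/(ρv²S) = 2×1.4519×10^5/(0.535×128²×48.9) = 0.6775.
CD = 0.0265 + 0.0511 × 0.6775² = 0.04995.
D = q·S·CD = 4383 × 48.9 × 0.04995 = 10710 N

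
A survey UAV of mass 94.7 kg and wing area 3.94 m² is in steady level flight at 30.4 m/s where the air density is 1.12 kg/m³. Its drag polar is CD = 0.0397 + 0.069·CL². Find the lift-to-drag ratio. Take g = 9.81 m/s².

L/D = 8.43

In steady level flight, lift balances weight: W = mg = 94.7 × 9.81 = 929.01 N.
q = ½ρv² = ½ × 1.12 × 30.4² = 517.5 Pa.
CL = W/(q·S) = 929.01 / (517.5 × 3.94) = 0.4556.
CD = 0.0397 + 0.069 × 0.4556² = 0.05402.
L/D = CL/CD = 0.4556 / 0.05402 = 8.43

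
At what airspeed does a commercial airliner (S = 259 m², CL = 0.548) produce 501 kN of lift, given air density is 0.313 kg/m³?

v = 150 m/s

L = ½ρv²S·CL ⇒ v = √(2L/(ρ·S·CL))
v = √(2 × 5.01×10^5 / (0.313 × 259 × 0.548)) = √22560 = 150 m/s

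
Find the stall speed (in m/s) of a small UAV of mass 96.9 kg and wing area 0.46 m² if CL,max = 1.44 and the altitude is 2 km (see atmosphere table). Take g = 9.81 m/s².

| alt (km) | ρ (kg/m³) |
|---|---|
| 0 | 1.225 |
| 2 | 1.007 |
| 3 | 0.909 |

V_stall = 53.4 m/s

At 2 km, from the table: ρ = 1.007 kg/m³.
At stall, lift equals weight: L = W = m·g = 96.9 × 9.81 = 950.6 N.
From L = ½ρV²S·CL,max = W: V_stall = √(2W/(ρSCL,max)) = √(2·950.6/(1.007·0.46·1.44))
V_stall = √2850 = 53.4 m/s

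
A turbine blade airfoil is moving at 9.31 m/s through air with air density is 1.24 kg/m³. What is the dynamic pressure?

q = ½ρv² = ½ × 1.24 × 9.31² = 53.7 Pa

q = 53.7 Pa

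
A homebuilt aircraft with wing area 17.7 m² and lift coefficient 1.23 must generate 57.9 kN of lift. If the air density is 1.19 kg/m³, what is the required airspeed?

L = ½ρv²S·CL ⇒ v = √(2L/(ρ·S·CL))
v = √(2 × 57900 / (1.19 × 17.7 × 1.23)) = √4470 = 66.9 m/s

v = 66.9 m/s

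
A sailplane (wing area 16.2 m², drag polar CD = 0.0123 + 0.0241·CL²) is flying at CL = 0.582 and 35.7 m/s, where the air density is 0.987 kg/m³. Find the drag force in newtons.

CD = 0.0123 + 0.0241 × 0.582² = 0.02046
D = ½ρv²S·CD = ½ × 0.987 × 35.7² × 16.2 × 0.02046 = 209 N

D = 209 N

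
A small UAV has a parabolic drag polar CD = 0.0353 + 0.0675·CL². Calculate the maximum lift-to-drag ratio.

(L/D)max = 10.2

For CD = CD0 + K·CL², (L/D)max occurs at CL* = √(CD0/K) and equals 1/(2√(K·CD0)).
(L/D)max = 1/(2√(0.0675 × 0.0353)) = 1/(2 × 0.04881) = 10.2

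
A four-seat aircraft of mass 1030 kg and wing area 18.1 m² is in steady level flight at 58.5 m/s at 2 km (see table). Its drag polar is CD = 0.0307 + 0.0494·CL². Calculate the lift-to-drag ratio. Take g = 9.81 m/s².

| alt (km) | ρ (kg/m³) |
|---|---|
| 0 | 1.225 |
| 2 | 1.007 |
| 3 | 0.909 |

At 2 km, from the table: ρ = 1.007 kg/m³.
In steady level flight, lift balances weight: W = mg = 1030 × 9.81 = 10104 N.
q = ½ρv² = ½ × 1.007 × 58.5² = 1723 Pa.
CL = W/(q·S) = 10104 / (1723 × 18.1) = 0.324.
CD = 0.0307 + 0.0494 × 0.324² = 0.03589.
L/D = CL/CD = 0.324 / 0.03589 = 9.03

L/D = 9.03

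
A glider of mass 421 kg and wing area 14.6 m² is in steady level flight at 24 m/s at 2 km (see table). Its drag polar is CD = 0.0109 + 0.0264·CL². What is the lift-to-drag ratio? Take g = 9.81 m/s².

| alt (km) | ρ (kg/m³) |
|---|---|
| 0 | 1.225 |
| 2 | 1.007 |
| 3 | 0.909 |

L/D = 27.1

At 2 km, from the table: ρ = 1.007 kg/m³.
Weight W = mg = 421 × 9.81 = 4130 N; in level flight L = W.
Dynamic pressure q = 0.5 × 1.007 × 24² = 290 Pa.
Required CL = L/(qS) = 4130/(290·14.6) = 0.9754.
CD = 0.0109 + 0.0264 × 0.9754² = 0.03602.
L/D = CL/CD = 0.9754 / 0.03602 = 27.1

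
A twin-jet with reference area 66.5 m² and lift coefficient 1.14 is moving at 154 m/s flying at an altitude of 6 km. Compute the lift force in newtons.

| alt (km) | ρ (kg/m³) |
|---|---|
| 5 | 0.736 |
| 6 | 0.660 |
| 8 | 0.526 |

L = 5.93×10^5 N

At 6 km, from the table: ρ = 0.660 kg/m³.
L = ½ρv²S·CL = ½ × 0.66 × 154² × 66.5 × 1.14 = 5.93×10^5 N ≈ 593 kN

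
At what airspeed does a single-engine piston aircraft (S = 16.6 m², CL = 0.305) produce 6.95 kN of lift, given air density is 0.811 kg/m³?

v = 58.2 m/s

L = ½ρv²S·CL ⇒ v = √(2L/(ρ·S·CL))
v = √(2 × 6950 / (0.811 × 16.6 × 0.305)) = √3385 = 58.2 m/s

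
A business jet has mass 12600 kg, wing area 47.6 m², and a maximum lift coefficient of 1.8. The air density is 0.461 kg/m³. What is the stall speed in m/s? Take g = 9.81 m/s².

Stall occurs when L = W at CL,max. W = mg = 12600 × 9.81 = 1.236×10^5 N.
V_stall = √(2W/(ρ·S·CL,max)) = √(2 × 1.236×10^5 / (0.461 × 47.6 × 1.8))
V_stall = √6259 = 79.1 m/s

V_stall = 79.1 m/s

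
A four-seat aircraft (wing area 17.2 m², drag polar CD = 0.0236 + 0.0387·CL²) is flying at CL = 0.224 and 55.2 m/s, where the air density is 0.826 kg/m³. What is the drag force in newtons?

CD = 0.0236 + 0.0387 × 0.224² = 0.02554
D = ½ρv²S·CD = ½ × 0.826 × 55.2² × 17.2 × 0.02554 = 553 N

D = 553 N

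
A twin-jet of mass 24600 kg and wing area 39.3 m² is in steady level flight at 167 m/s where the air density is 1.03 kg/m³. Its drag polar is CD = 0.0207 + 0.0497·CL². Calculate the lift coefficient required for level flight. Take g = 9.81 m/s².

CL = 0.428

Level flight ⇒ L = W = m·g = 24600 × 9.81 = 2.4133×10^5 N.
q = ½ρv² = ½ × 1.03 × 167² = 14360 Pa.
Required CL = L/(qS) = 2.4133×10^5/(14360·39.3) = 0.4275.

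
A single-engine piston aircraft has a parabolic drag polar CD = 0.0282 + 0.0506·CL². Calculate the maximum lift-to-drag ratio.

(L/D)max = 13.2

For CD = CD0 + K·CL², (L/D)max occurs at CL* = √(CD0/K) and equals 1/(2√(K·CD0)).
(L/D)max = 1/(2√(0.0506 × 0.0282)) = 1/(2 × 0.03777) = 13.2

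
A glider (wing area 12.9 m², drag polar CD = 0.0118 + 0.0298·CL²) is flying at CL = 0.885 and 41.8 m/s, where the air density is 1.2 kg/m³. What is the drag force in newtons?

CD = 0.0118 + 0.0298 × 0.885² = 0.03514
D = ½ρv²S·CD = ½ × 1.2 × 41.8² × 12.9 × 0.03514 = 475 N

D = 475 N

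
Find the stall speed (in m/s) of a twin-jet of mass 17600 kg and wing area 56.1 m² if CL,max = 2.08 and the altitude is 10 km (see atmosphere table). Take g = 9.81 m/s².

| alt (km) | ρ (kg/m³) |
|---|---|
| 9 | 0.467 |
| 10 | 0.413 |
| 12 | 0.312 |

V_stall = 84.6 m/s

At 10 km, from the table: ρ = 0.413 kg/m³.
At stall, lift equals weight: L = W = m·g = 17600 × 9.81 = 1.727×10^5 N.
V_stall = √(2W/(ρ·S·CL,max)) = √(2 × 1.727×10^5 / (0.413 × 56.1 × 2.08))
V_stall = √7165 = 84.6 m/s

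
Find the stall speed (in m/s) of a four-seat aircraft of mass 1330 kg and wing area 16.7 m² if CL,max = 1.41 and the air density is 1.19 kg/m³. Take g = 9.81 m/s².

At stall, lift equals weight: L = W = m·g = 1330 × 9.81 = 13050 N.
V_stall = √(2W/(ρ·S·CL,max)) = √(2 × 13050 / (1.19 × 16.7 × 1.41))
V_stall = √931.3 = 30.5 m/s

V_stall = 30.5 m/s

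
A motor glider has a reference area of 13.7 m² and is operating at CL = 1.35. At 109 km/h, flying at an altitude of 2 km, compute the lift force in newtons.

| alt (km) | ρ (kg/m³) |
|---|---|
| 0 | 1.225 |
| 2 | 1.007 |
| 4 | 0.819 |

At 2 km, from the table: ρ = 1.007 kg/m³.
Convert speed: v = 109 km/h ÷ 3.6 = 30.28 m/s.
Dynamic pressure q = ½ρv² = ½ × 1.007 × 30.28² = 461.6 Pa.
L = q·S·CL = 461.6 × 13.7 × 1.35 = 8540 N ≈ 8.54 kN

L = 8540 N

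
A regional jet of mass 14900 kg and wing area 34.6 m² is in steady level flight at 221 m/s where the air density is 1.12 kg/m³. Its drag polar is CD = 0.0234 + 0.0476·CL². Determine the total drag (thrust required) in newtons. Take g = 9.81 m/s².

Weight W = mg = 14900 × 9.81 = 1.4617×10^5 N; in level flight L = W.
Dynamic pressure q = 0.5 × 1.12 × 221² = 27350 Pa.
CL = 2W/(ρv²S) = 2×1.4617×10^5/(1.12×221²×34.6) = 0.1545.
CD = 0.0234 + 0.0476 × 0.1545² = 0.02454.
D = q·S·CD = 27350 × 34.6 × 0.02454 = 23220 N

D = 23200 N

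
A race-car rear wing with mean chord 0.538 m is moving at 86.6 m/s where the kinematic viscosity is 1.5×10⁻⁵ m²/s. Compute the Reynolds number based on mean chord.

Re = v·c/ν = 86.6 × 0.538 / (1.5×10⁻⁵) = 3.11×10^6

Re = 3.11×10^6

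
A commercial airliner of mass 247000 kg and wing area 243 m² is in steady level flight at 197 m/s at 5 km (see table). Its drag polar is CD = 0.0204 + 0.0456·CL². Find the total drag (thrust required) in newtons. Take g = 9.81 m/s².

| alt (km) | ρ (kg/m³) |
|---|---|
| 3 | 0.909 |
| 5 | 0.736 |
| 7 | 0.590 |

At 5 km, from the table: ρ = 0.736 kg/m³.
In steady level flight, lift balances weight: W = mg = 247000 × 9.81 = 2.4231×10^6 N.
q = ½ρv² = ½ × 0.736 × 197² = 14280 Pa.
CL = 2W/(ρv²S) = 2×2.4231×10^6/(0.736×197²×243) = 0.6982.
CD = 0.0204 + 0.0456 × 0.6982² = 0.04263.
D = q·S·CD = 14280 × 243 × 0.04263 = 1.479×10^5 N

D = 1.48×10^5 N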